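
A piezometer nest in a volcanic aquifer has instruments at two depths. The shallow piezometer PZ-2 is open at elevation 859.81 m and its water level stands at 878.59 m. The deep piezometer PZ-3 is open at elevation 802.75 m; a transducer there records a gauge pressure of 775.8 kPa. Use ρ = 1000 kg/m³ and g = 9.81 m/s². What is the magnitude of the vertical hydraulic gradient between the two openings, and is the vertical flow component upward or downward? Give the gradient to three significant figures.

|i_v| ≈ 0.0568; vertical flow is upward

Total head at PZ-2: h = 878.59 m (water level in the standpipe).
Pressure head at PZ-3: ψ = P/(ρg) = 775.8×1000 / (1000 × 9.81) = 79.08 m.
Total head at PZ-3: h = z + ψ = 802.75 + 79.08 = 881.83 m.
Δh = h(PZ-2) − h(PZ-3) = 878.59 − 881.83 = -3.24 m.
Vertical separation Δz = 859.81 − 802.75 = 57.06 m.
|i_v| = |Δh| / Δz = 3.24 / 57.06 = 0.0568.
Head is higher in the deep piezometer, so vertical flow is upward (discharge condition).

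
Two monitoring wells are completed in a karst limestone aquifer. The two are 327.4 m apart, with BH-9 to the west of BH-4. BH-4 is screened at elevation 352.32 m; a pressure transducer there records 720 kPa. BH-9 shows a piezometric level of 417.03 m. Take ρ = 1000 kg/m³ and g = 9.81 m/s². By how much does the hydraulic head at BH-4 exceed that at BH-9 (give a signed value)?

Pressure head at BH-4: ψ = P/(ρg) = 720×1000 / (1000 × 9.81) = 73.39 m.
Total head at BH-4: h = z + ψ = 352.32 + 73.39 = 425.71 m.
Total head at BH-9: h = 417.03 m (water level in the piezometer is the total head).
Head difference: h(BH-4) − h(BH-9) = 425.71 − 417.03 = 8.68 m.

Δh ≈ 8.68 m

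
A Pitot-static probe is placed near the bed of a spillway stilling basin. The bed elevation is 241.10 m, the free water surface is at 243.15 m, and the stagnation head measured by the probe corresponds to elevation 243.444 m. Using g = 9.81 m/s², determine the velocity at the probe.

v ≈ 2.40 m/s

Near the bed, under hydrostatic conditions, the piezometric head (z + ψ) equals the free-surface elevation, 243.15 m.
Velocity head = total − piezometric = 243.444 − 243.15 = 0.294 m.
v = √(2g·h_v) = √(2 × 9.81 × 0.294) = 2.40 m/s.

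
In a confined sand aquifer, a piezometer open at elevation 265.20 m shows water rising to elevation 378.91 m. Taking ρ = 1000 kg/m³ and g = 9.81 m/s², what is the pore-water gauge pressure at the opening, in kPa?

Pressure head ψ = h − z = 378.91 − 265.20 = 113.71 m.
P = ρgψ = 1000 × 9.81 × 113.71 = 1115495 Pa ≈ 1120 kPa.

P ≈ 1120 kPa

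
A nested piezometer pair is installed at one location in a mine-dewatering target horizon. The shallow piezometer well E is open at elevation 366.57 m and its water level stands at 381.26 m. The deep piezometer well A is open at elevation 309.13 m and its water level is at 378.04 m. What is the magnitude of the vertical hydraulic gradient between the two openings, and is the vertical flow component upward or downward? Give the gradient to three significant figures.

Total head at well E: h = 381.26 m (water level in the standpipe).
Total head at well A: h = 378.04 m.
Δh = h(well E) − h(well A) = 381.26 − 378.04 = 3.22 m.
Vertical separation Δz = 366.57 − 309.13 = 57.44 m.
|i_v| = |Δh| / Δz = 3.22 / 57.44 = 0.0561.
Head is higher in the shallow piezometer, so vertical flow is downward (recharge condition).

|i_v| ≈ 0.0561; vertical flow is downward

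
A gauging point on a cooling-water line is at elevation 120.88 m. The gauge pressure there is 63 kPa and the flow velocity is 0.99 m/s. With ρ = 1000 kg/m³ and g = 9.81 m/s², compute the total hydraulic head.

h ≈ 127.35 m

Pressure head ψ = P/(ρg) = 63×1000 / (1000 × 9.81) = 6.42 m.
Velocity head = v²/(2g) = 0.99² / (2 × 9.81) = 0.050 m.
h = z + ψ + v²/(2g) = 120.88 + 6.42 + 0.050 = 127.35 m.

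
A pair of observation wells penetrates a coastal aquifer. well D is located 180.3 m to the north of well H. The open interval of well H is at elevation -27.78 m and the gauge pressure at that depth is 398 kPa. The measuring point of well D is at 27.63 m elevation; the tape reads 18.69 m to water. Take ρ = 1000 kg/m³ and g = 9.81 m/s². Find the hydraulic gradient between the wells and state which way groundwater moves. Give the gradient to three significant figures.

i ≈ 0.0214; groundwater flows toward the north

Pressure head at well H: ψ = P/(ρg) = 398×1000 / (1000 × 9.81) = 40.57 m.
Total head at well H: h = z + ψ = -27.78 + 40.57 = 12.79 m.
Total head at well D: h = 27.63 − 18.69 = 8.94 m.
Head difference: h(well H) − h(well D) = 12.79 − 8.94 = 3.85 m.
Hydraulic gradient: i = |Δh| / L = 3.85 / 180.3 = 0.0214.
Flow is from higher to lower head: from well H toward well D, i.e. toward the north.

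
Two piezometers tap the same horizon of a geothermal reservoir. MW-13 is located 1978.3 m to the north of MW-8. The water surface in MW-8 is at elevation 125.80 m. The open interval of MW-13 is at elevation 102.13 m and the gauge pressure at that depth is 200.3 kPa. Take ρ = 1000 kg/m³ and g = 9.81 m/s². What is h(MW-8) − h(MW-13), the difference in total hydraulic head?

Δh ≈ 3.25 m

Total head at MW-8: h = 125.80 m (water level in the piezometer is the total head).
Pressure head at MW-13: ψ = P/(ρg) = 200.3×1000 / (1000 × 9.81) = 20.42 m.
Total head at MW-13: h = z + ψ = 102.13 + 20.42 = 122.55 m.
Head difference: h(MW-8) − h(MW-13) = 125.80 − 122.55 = 3.25 m.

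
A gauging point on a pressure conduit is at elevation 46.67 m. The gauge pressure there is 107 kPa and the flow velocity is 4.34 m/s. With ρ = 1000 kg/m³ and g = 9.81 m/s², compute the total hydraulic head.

h ≈ 58.54 m

Pressure head ψ = P/(ρg) = 107×1000 / (1000 × 9.81) = 10.91 m.
Velocity head = v²/(2g) = 4.34² / (2 × 9.81) = 0.960 m.
h = z + ψ + v²/(2g) = 46.67 + 10.91 + 0.960 = 58.54 m.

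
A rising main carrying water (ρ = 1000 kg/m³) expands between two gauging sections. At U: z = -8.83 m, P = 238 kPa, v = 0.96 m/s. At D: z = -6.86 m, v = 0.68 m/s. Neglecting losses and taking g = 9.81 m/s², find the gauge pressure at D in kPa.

Pressure head at U: ψ₁ = P₁/(ρg) = 238×1000 / (1000 × 9.81) = 24.26 m.
Velocity heads: v₁²/2g = 0.96²/19.62 = 0.047 m; v₂²/2g = 0.68²/19.62 = 0.024 m.
Total head H = z₁ + ψ₁ + v₁²/2g = -8.83 + 24.26 + 0.047 = 15.48 m.
ψ₂ = H − z₂ − v₂²/2g = 15.48 − (-6.86) − 0.024 = 22.32 m.
P₂ = ρgψ₂ = 1000 × 9.81 × 22.32 ≈ 219 kPa.

P₂ ≈ 219 kPa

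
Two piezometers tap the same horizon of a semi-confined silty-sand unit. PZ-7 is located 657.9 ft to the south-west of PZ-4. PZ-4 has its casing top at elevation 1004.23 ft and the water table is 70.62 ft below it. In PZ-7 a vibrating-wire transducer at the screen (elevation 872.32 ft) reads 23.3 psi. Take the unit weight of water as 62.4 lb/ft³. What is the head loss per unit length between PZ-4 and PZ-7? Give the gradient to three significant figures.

Total head at PZ-4: h = 1004.23 − 70.62 = 933.61 ft.
Pressure head at PZ-7: ψ = 144·P/γ = 144 × 23.3 / 62.4 = 53.77 ft.
Total head at PZ-7: h = z + ψ = 872.32 + 53.77 = 926.09 ft.
Head difference: h(PZ-4) − h(PZ-7) = 933.61 − 926.09 = 7.52 ft.
Hydraulic gradient: i = |Δh| / L = 7.52 / 657.9 = 0.0114.

i ≈ 0.0114 ft/ft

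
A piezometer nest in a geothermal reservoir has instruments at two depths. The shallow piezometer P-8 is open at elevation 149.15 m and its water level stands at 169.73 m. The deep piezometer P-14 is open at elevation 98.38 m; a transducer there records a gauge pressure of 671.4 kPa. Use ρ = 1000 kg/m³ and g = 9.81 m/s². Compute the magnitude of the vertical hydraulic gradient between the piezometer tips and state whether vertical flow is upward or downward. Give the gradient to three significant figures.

|i_v| ≈ 0.0573; vertical flow is downward

Total head at P-8: h = 169.73 m (water level in the standpipe).
Pressure head at P-14: ψ = P/(ρg) = 671.4×1000 / (1000 × 9.81) = 68.44 m.
Total head at P-14: h = z + ψ = 98.38 + 68.44 = 166.82 m.
Δh = h(P-8) − h(P-14) = 169.73 − 166.82 = 2.91 m.
Vertical separation Δz = 149.15 − 98.38 = 50.77 m.
|i_v| = |Δh| / Δz = 2.91 / 50.77 = 0.0573.
Head is higher in the shallow piezometer, so vertical flow is downward (recharge condition).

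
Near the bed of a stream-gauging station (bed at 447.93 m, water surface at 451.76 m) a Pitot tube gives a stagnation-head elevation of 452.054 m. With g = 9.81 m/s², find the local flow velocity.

v ≈ 2.40 m/s

Near the bed, under hydrostatic conditions, the piezometric head (z + ψ) equals the free-surface elevation, 451.76 m.
Velocity head = total − piezometric = 452.054 − 451.76 = 0.294 m.
v = √(2g·h_v) = √(2 × 9.81 × 0.294) = 2.40 m/s.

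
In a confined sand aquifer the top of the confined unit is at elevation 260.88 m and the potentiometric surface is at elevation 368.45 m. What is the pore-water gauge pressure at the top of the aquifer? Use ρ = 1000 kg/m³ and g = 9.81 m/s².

P ≈ 1060 kPa

Pressure head at the aquifer top: ψ = h − z = 368.45 − 260.88 = 107.57 m.
P = ρgψ = 1000 × 9.81 × 107.57 = 1055262 Pa ≈ 1060 kPa.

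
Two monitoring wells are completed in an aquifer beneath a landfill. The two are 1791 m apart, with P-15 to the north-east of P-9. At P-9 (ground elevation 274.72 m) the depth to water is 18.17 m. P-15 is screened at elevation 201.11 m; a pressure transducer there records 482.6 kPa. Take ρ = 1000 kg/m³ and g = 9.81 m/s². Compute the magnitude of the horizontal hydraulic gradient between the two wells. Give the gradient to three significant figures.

Total head at P-9: h = 274.72 − 18.17 = 256.55 m.
Pressure head at P-15: ψ = P/(ρg) = 482.6×1000 / (1000 × 9.81) = 49.19 m.
Total head at P-15: h = z + ψ = 201.11 + 49.19 = 250.30 m.
Head difference: h(P-9) − h(P-15) = 256.55 − 250.30 = 6.25 m.
Hydraulic gradient: i = |Δh| / L = 6.25 / 1791 = 0.00349.

i ≈ 0.00349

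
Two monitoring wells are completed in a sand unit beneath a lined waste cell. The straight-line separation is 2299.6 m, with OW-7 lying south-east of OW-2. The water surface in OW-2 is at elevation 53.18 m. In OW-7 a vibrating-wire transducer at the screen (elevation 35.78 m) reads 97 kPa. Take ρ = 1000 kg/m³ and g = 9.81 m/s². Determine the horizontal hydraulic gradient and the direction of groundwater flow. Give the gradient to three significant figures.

i ≈ 0.00327; groundwater flows toward the south-east

Total head at OW-2: h = 53.18 m (water level in the piezometer is the total head).
Pressure head at OW-7: ψ = P/(ρg) = 97×1000 / (1000 × 9.81) = 9.89 m.
Total head at OW-7: h = z + ψ = 35.78 + 9.89 = 45.67 m.
Head difference: h(OW-2) − h(OW-7) = 53.18 − 45.67 = 7.51 m.
Hydraulic gradient: i = |Δh| / L = 7.51 / 2299.6 = 0.00327.
Flow is from higher to lower head: from OW-2 toward OW-7, i.e. toward the south-east.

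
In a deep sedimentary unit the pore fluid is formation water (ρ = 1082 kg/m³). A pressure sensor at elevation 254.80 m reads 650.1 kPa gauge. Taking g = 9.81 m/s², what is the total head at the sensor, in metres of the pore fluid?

h ≈ 316.05 m

ψ = P/(ρg) = 650.1×1000 / (1082 × 9.81) = 61.25 m.
h = z + ψ = 254.80 + 61.25 = 316.05 m.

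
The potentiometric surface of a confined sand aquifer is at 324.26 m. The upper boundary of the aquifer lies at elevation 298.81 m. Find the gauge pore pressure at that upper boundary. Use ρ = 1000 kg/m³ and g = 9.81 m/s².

Pressure head at the aquifer top: ψ = h − z = 324.26 − 298.81 = 25.45 m.
P = ρgψ = 1000 × 9.81 × 25.45 = 249664 Pa ≈ 250 kPa.

P ≈ 250 kPa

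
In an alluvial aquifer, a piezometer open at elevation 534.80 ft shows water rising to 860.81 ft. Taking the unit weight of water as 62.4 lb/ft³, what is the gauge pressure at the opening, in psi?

Pressure head ψ = h − z = 860.81 − 534.80 = 326.01 ft.
P = γ·ψ / 144 = 62.4 × 326.01 / 144 = 141 psi.

P ≈ 141 psi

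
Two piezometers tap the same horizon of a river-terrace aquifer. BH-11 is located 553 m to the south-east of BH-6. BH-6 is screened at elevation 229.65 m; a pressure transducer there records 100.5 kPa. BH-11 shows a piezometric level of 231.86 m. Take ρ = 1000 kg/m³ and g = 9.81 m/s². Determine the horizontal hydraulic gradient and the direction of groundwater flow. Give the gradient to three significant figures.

Pressure head at BH-6: ψ = P/(ρg) = 100.5×1000 / (1000 × 9.81) = 10.24 m.
Total head at BH-6: h = z + ψ = 229.65 + 10.24 = 239.89 m.
Total head at BH-11: h = 231.86 m (water level in the piezometer is the total head).
Head difference: h(BH-6) − h(BH-11) = 239.89 − 231.86 = 8.03 m.
Hydraulic gradient: i = |Δh| / L = 8.03 / 553 = 0.0145.
Flow is from higher to lower head: from BH-6 toward BH-11, i.e. toward the south-east.

i ≈ 0.0145; groundwater flows toward the south-east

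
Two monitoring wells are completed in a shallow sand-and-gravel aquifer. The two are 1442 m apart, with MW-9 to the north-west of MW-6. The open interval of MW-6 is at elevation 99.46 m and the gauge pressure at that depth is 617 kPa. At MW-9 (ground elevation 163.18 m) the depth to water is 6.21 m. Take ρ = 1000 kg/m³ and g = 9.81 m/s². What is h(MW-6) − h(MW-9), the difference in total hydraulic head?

Pressure head at MW-6: ψ = P/(ρg) = 617×1000 / (1000 × 9.81) = 62.90 m.
Total head at MW-6: h = z + ψ = 99.46 + 62.90 = 162.36 m.
Total head at MW-9: h = 163.18 − 6.21 = 156.97 m.
Head difference: h(MW-6) − h(MW-9) = 162.36 − 156.97 = 5.39 m.

Δh ≈ 5.39 m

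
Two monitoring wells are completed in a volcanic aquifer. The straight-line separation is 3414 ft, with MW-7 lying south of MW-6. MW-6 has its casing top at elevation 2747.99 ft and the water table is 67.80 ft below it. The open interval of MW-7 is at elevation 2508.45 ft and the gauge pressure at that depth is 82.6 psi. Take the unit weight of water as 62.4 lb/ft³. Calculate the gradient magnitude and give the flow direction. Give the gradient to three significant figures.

i ≈ 0.00553; groundwater flows toward the north

Total head at MW-6: h = 2747.99 − 67.80 = 2680.19 ft.
Pressure head at MW-7: ψ = 144·P/γ = 144 × 82.6 / 62.4 = 190.62 ft.
Total head at MW-7: h = z + ψ = 2508.45 + 190.62 = 2699.07 ft.
Head difference: h(MW-6) − h(MW-7) = 2680.19 − 2699.07 = -18.88 ft.
Hydraulic gradient: i = |Δh| / L = 18.88 / 3414 = 0.00553.
Flow is from higher to lower head: from MW-7 toward MW-6, i.e. toward the north.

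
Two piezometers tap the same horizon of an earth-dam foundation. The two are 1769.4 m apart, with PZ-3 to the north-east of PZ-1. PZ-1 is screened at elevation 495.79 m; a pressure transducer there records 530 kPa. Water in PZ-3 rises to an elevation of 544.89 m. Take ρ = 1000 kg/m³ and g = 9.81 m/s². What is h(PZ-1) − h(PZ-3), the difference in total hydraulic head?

Pressure head at PZ-1: ψ = P/(ρg) = 530×1000 / (1000 × 9.81) = 54.03 m.
Total head at PZ-1: h = z + ψ = 495.79 + 54.03 = 549.82 m.
Total head at PZ-3: h = 544.89 m (water level in the piezometer is the total head).
Head difference: h(PZ-1) − h(PZ-3) = 549.82 − 544.89 = 4.93 m.

Δh ≈ 4.93 m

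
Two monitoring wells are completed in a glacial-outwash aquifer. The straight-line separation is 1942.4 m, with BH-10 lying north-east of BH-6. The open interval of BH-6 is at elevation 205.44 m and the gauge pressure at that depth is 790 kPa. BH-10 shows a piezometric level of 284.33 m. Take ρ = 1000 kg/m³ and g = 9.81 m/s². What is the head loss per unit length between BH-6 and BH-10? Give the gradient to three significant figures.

Pressure head at BH-6: ψ = P/(ρg) = 790×1000 / (1000 × 9.81) = 80.53 m.
Total head at BH-6: h = z + ψ = 205.44 + 80.53 = 285.97 m.
Total head at BH-10: h = 284.33 m (water level in the piezometer is the total head).
Head difference: h(BH-6) − h(BH-10) = 285.97 − 284.33 = 1.64 m.
Hydraulic gradient: i = |Δh| / L = 1.64 / 1942.4 = 0.000844.

i ≈ 0.000844 m/m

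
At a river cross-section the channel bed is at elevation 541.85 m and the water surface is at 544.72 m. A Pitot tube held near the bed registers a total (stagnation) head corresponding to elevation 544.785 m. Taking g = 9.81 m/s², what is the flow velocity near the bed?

Near the bed, under hydrostatic conditions, the piezometric head (z + ψ) equals the free-surface elevation, 544.72 m.
Velocity head = total − piezometric = 544.785 − 544.72 = 0.065 m.
v = √(2g·h_v) = √(2 × 9.81 × 0.065) = 1.13 m/s.

v ≈ 1.13 m/s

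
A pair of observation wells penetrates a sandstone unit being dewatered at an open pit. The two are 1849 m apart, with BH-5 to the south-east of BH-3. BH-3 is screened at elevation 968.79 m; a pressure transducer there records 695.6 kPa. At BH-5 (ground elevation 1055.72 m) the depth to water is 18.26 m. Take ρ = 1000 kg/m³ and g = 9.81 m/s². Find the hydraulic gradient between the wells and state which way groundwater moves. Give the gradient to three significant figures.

i ≈ 0.00121; groundwater flows toward the south-east

Pressure head at BH-3: ψ = P/(ρg) = 695.6×1000 / (1000 × 9.81) = 70.91 m.
Total head at BH-3: h = z + ψ = 968.79 + 70.91 = 1039.70 m.
Total head at BH-5: h = 1055.72 − 18.26 = 1037.46 m.
Head difference: h(BH-3) − h(BH-5) = 1039.70 − 1037.46 = 2.24 m.
Hydraulic gradient: i = |Δh| / L = 2.24 / 1849 = 0.00121.
Flow is from higher to lower head: from BH-3 toward BH-5, i.e. toward the south-east.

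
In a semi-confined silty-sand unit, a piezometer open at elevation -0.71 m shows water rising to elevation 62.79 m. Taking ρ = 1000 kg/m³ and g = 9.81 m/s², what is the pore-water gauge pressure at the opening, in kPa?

P ≈ 623 kPa

Pressure head ψ = h − z = 62.79 − (-0.71) = 63.50 m.
P = ρgψ = 1000 × 9.81 × 63.50 = 622935 Pa ≈ 623 kPa.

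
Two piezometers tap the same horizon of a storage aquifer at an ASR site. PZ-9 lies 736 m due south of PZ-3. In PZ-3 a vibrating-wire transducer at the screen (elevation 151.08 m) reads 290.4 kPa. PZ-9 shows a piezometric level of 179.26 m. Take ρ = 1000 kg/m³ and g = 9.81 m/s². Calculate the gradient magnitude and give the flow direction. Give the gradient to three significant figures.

Pressure head at PZ-3: ψ = P/(ρg) = 290.4×1000 / (1000 × 9.81) = 29.60 m.
Total head at PZ-3: h = z + ψ = 151.08 + 29.60 = 180.68 m.
Total head at PZ-9: h = 179.26 m (water level in the piezometer is the total head).
Head difference: h(PZ-3) − h(PZ-9) = 180.68 − 179.26 = 1.42 m.
Hydraulic gradient: i = |Δh| / L = 1.42 / 736 = 0.00193.
Flow is from higher to lower head: from PZ-3 toward PZ-9, i.e. toward the south.

i ≈ 0.00193; groundwater flows toward the south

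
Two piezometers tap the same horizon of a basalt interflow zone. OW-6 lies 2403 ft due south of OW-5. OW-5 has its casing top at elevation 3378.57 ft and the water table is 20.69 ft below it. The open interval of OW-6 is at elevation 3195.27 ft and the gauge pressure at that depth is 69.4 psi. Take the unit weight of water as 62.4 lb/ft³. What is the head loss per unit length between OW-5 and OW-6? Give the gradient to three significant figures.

Total head at OW-5: h = 3378.57 − 20.69 = 3357.88 ft.
Pressure head at OW-6: ψ = 144·P/γ = 144 × 69.4 / 62.4 = 160.15 ft.
Total head at OW-6: h = z + ψ = 3195.27 + 160.15 = 3355.42 ft.
Head difference: h(OW-5) − h(OW-6) = 3357.88 − 3355.42 = 2.46 ft.
Hydraulic gradient: i = |Δh| / L = 2.46 / 2403 = 0.00102.

i ≈ 0.00102 ft/ft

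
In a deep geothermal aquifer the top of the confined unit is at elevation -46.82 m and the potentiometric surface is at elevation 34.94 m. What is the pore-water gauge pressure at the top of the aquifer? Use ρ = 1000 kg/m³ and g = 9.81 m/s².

P ≈ 802 kPa

Pressure head at the aquifer top: ψ = h − z = 34.94 − (-46.82) = 81.76 m.
P = ρgψ = 1000 × 9.81 × 81.76 = 802066 Pa ≈ 802 kPa.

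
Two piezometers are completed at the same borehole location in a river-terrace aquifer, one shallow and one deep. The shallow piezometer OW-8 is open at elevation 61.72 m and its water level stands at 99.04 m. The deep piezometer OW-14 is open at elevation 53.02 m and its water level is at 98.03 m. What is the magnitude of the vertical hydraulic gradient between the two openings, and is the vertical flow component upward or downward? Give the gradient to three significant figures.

Total head at OW-8: h = 99.04 m (water level in the standpipe).
Total head at OW-14: h = 98.03 m.
Δh = h(OW-8) − h(OW-14) = 99.04 − 98.03 = 1.01 m.
Vertical separation Δz = 61.72 − 53.02 = 8.70 m.
|i_v| = |Δh| / Δz = 1.01 / 8.70 = 0.116.
Head is higher in the shallow piezometer, so vertical flow is downward (recharge condition).

|i_v| ≈ 0.116; vertical flow is downward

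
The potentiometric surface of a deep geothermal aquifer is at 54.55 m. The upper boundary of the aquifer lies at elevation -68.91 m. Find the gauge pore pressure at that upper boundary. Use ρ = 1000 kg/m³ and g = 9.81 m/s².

P ≈ 1210 kPa

Pressure head at the aquifer top: ψ = h − z = 54.55 − (-68.91) = 123.46 m.
P = ρgψ = 1000 × 9.81 × 123.46 = 1211143 Pa ≈ 1210 kPa.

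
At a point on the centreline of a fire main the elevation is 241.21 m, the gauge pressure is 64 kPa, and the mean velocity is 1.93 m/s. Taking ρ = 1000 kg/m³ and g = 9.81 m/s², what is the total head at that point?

Pressure head ψ = P/(ρg) = 64×1000 / (1000 × 9.81) = 6.52 m.
Velocity head = v²/(2g) = 1.93² / (2 × 9.81) = 0.190 m.
h = z + ψ + v²/(2g) = 241.21 + 6.52 + 0.190 = 247.92 m.

h ≈ 247.92 m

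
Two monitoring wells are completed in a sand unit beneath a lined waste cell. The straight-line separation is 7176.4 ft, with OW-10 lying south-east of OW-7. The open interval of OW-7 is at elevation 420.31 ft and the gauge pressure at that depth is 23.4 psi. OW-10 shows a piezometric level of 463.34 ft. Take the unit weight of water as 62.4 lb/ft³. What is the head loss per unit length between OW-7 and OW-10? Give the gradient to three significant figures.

Pressure head at OW-7: ψ = 144·P/γ = 144 × 23.4 / 62.4 = 54.00 ft.
Total head at OW-7: h = z + ψ = 420.31 + 54.00 = 474.31 ft.
Total head at OW-10: h = 463.34 ft (water level in the piezometer is the total head).
Head difference: h(OW-7) − h(OW-10) = 474.31 − 463.34 = 10.97 ft.
Hydraulic gradient: i = |Δh| / L = 10.97 / 7176.4 = 0.00153.

i ≈ 0.00153 ft/ft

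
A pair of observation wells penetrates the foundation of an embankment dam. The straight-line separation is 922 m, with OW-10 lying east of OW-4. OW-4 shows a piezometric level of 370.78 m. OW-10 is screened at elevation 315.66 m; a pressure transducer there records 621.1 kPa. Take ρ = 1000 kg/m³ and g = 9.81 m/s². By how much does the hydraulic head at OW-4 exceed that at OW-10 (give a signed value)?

Δh ≈ -8.19 m

Total head at OW-4: h = 370.78 m (water level in the piezometer is the total head).
Pressure head at OW-10: ψ = P/(ρg) = 621.1×1000 / (1000 × 9.81) = 63.31 m.
Total head at OW-10: h = z + ψ = 315.66 + 63.31 = 378.97 m.
Head difference: h(OW-4) − h(OW-10) = 370.78 − 378.97 = -8.19 m.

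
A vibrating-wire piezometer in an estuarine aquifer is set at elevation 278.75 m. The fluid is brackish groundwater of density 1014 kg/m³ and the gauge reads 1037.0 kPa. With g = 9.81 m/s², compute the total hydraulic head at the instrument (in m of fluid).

h ≈ 383.00 m

ψ = P/(ρg) = 1037.0×1000 / (1014 × 9.81) = 104.25 m.
h = z + ψ = 278.75 + 104.25 = 383.00 m.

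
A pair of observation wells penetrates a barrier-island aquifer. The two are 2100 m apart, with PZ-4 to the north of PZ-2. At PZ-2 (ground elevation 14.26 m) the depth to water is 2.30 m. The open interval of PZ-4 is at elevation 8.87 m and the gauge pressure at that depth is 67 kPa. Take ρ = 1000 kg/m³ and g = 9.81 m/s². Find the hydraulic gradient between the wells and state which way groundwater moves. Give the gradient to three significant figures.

i ≈ 0.00178; groundwater flows toward the south

Total head at PZ-2: h = 14.26 − 2.30 = 11.96 m.
Pressure head at PZ-4: ψ = P/(ρg) = 67×1000 / (1000 × 9.81) = 6.83 m.
Total head at PZ-4: h = z + ψ = 8.87 + 6.83 = 15.70 m.
Head difference: h(PZ-2) − h(PZ-4) = 11.96 − 15.70 = -3.74 m.
Hydraulic gradient: i = |Δh| / L = 3.74 / 2100 = 0.00178.
Flow is from higher to lower head: from PZ-4 toward PZ-2, i.e. toward the south.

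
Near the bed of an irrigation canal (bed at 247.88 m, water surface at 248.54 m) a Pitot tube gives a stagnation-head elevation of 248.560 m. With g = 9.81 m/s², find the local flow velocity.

v ≈ 0.626 m/s

Near the bed, under hydrostatic conditions, the piezometric head (z + ψ) equals the free-surface elevation, 248.54 m.
Velocity head = total − piezometric = 248.560 − 248.54 = 0.020 m.
v = √(2g·h_v) = √(2 × 9.81 × 0.020) = 0.626 m/s.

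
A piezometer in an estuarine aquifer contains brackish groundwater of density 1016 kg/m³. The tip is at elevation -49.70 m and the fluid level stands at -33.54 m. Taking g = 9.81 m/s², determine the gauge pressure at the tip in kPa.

Pressure head ψ = h − z = -33.54 − (-49.70) = 16.16 m.
P = ρgψ = 1016 × 9.81 × 16.16 = 161066 Pa ≈ 161 kPa.

P ≈ 161 kPa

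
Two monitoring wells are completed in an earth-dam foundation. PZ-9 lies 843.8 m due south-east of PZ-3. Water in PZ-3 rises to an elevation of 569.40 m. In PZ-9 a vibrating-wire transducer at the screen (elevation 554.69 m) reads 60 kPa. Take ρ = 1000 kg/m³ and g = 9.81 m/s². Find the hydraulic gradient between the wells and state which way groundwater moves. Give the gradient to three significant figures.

Total head at PZ-3: h = 569.40 m (water level in the piezometer is the total head).
Pressure head at PZ-9: ψ = P/(ρg) = 60×1000 / (1000 × 9.81) = 6.12 m.
Total head at PZ-9: h = z + ψ = 554.69 + 6.12 = 560.81 m.
Head difference: h(PZ-3) − h(PZ-9) = 569.40 − 560.81 = 8.59 m.
Hydraulic gradient: i = |Δh| / L = 8.59 / 843.8 = 0.0102.
Flow is from higher to lower head: from PZ-3 toward PZ-9, i.e. toward the south-east.

i ≈ 0.0102; groundwater flows toward the south-east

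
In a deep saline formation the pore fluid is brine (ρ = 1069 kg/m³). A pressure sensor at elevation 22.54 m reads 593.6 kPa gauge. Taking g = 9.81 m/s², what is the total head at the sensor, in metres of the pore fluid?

h ≈ 79.14 m

ψ = P/(ρg) = 593.6×1000 / (1069 × 9.81) = 56.60 m.
h = z + ψ = 22.54 + 56.60 = 79.14 m.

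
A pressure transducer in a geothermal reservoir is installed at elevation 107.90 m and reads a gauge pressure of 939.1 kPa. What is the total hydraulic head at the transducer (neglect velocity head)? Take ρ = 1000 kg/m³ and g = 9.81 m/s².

h ≈ 203.63 m

ψ = P/(ρg) = 939.1×1000 / (1000 × 9.81) = 95.73 m.
h = z + ψ = 107.90 + 95.73 = 203.63 m.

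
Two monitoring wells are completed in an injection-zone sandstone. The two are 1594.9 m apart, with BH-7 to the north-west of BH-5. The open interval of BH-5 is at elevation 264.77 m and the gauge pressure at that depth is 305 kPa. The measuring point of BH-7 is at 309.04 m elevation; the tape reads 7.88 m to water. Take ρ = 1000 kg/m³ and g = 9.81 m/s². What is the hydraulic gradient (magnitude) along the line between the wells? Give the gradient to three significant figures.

Pressure head at BH-5: ψ = P/(ρg) = 305×1000 / (1000 × 9.81) = 31.09 m.
Total head at BH-5: h = z + ψ = 264.77 + 31.09 = 295.86 m.
Total head at BH-7: h = 309.04 − 7.88 = 301.16 m.
Head difference: h(BH-5) − h(BH-7) = 295.86 − 301.16 = -5.30 m.
Hydraulic gradient: i = |Δh| / L = 5.30 / 1594.9 = 0.00332.

i ≈ 0.00332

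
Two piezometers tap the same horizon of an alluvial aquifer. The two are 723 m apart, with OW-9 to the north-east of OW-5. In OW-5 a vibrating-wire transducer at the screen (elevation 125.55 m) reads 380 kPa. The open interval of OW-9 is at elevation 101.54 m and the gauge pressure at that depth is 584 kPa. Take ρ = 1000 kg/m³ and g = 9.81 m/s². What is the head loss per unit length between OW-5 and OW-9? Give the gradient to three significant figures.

i ≈ 0.00445 m/m

Pressure head at OW-5: ψ = P/(ρg) = 380×1000 / (1000 × 9.81) = 38.74 m.
Total head at OW-5: h = z + ψ = 125.55 + 38.74 = 164.29 m.
Pressure head at OW-9: ψ = P/(ρg) = 584×1000 / (1000 × 9.81) = 59.53 m.
Total head at OW-9: h = z + ψ = 101.54 + 59.53 = 161.07 m.
Head difference: h(OW-5) − h(OW-9) = 164.29 − 161.07 = 3.22 m.
Hydraulic gradient: i = |Δh| / L = 3.22 / 723 = 0.00445.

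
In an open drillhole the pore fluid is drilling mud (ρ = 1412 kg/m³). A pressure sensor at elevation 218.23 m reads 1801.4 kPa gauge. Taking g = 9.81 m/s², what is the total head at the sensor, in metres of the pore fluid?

h ≈ 348.28 m

ψ = P/(ρg) = 1801.4×1000 / (1412 × 9.81) = 130.05 m.
h = z + ψ = 218.23 + 130.05 = 348.28 m.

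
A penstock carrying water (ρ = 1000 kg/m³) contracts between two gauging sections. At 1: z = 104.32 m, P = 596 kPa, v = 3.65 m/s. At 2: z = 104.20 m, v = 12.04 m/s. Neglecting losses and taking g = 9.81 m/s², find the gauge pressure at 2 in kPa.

Pressure head at 1: ψ₁ = P₁/(ρg) = 596×1000 / (1000 × 9.81) = 60.75 m.
Velocity heads: v₁²/2g = 3.65²/19.62 = 0.679 m; v₂²/2g = 12.04²/19.62 = 7.388 m.
Total head H = z₁ + ψ₁ + v₁²/2g = 104.32 + 60.75 + 0.679 = 165.75 m.
ψ₂ = H − z₂ − v₂²/2g = 165.75 − 104.20 − 7.388 = 54.16 m.
P₂ = ρgψ₂ = 1000 × 9.81 × 54.16 ≈ 531 kPa.

P₂ ≈ 531 kPa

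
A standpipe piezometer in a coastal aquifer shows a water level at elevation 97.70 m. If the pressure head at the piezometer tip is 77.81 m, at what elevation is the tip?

z ≈ 19.89 m

z = h − ψ = 97.70 − 77.81 = 19.89 m.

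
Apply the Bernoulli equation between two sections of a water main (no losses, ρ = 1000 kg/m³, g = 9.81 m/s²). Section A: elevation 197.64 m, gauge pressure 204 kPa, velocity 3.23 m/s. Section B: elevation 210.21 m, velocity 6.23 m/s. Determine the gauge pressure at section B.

P₂ ≈ 66.5 kPa

Pressure head at A: ψ₁ = P₁/(ρg) = 204×1000 / (1000 × 9.81) = 20.80 m.
Velocity heads: v₁²/2g = 3.23²/19.62 = 0.532 m; v₂²/2g = 6.23²/19.62 = 1.978 m.
Total head H = z₁ + ψ₁ + v₁²/2g = 197.64 + 20.80 + 0.532 = 218.97 m.
ψ₂ = H − z₂ − v₂²/2g = 218.97 − 210.21 − 1.978 = 6.78 m.
P₂ = ρgψ₂ = 1000 × 9.81 × 6.78 ≈ 66.5 kPa.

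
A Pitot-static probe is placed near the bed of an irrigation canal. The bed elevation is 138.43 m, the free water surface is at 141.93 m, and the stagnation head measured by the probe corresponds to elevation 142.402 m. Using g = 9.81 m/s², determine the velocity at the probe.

v ≈ 3.04 m/s

Near the bed, under hydrostatic conditions, the piezometric head (z + ψ) equals the free-surface elevation, 141.93 m.
Velocity head = total − piezometric = 142.402 − 141.93 = 0.472 m.
v = √(2g·h_v) = √(2 × 9.81 × 0.472) = 3.04 m/s.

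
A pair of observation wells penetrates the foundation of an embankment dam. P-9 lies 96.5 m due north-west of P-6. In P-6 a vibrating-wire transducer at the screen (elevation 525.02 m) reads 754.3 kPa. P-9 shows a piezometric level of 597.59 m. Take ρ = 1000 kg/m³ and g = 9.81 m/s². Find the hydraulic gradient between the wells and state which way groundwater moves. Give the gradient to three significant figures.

i ≈ 0.0448; groundwater flows toward the north-west

Pressure head at P-6: ψ = P/(ρg) = 754.3×1000 / (1000 × 9.81) = 76.89 m.
Total head at P-6: h = z + ψ = 525.02 + 76.89 = 601.91 m.
Total head at P-9: h = 597.59 m (water level in the piezometer is the total head).
Head difference: h(P-6) − h(P-9) = 601.91 − 597.59 = 4.32 m.
Hydraulic gradient: i = |Δh| / L = 4.32 / 96.5 = 0.0448.
Flow is from higher to lower head: from P-6 toward P-9, i.e. toward the north-west.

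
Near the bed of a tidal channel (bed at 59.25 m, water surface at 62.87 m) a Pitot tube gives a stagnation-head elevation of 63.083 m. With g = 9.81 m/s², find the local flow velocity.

v ≈ 2.04 m/s

Near the bed, under hydrostatic conditions, the piezometric head (z + ψ) equals the free-surface elevation, 62.87 m.
Velocity head = total − piezometric = 63.083 − 62.87 = 0.213 m.
v = √(2g·h_v) = √(2 × 9.81 × 0.213) = 2.04 m/s.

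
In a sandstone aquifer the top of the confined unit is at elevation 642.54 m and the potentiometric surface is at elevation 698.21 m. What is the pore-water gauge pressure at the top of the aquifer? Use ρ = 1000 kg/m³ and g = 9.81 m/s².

P ≈ 546 kPa

Pressure head at the aquifer top: ψ = h − z = 698.21 − 642.54 = 55.67 m.
P = ρgψ = 1000 × 9.81 × 55.67 = 546123 Pa ≈ 546 kPa.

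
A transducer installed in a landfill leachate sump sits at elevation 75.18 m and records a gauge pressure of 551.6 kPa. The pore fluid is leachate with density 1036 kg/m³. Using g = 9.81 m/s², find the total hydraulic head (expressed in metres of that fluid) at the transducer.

h ≈ 129.45 m

ψ = P/(ρg) = 551.6×1000 / (1036 × 9.81) = 54.27 m.
h = z + ψ = 75.18 + 54.27 = 129.45 m.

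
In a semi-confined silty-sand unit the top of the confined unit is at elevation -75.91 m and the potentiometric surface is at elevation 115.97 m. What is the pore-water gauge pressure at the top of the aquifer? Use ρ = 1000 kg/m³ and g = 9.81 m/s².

Pressure head at the aquifer top: ψ = h − z = 115.97 − (-75.91) = 191.88 m.
P = ρgψ = 1000 × 9.81 × 191.88 = 1882343 Pa ≈ 1880 kPa.

P ≈ 1880 kPa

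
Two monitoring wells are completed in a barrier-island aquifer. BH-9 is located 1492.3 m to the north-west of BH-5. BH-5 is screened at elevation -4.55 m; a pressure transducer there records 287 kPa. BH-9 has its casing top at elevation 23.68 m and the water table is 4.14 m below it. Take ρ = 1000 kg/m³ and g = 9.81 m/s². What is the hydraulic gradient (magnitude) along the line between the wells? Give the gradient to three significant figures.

i ≈ 0.00346

Pressure head at BH-5: ψ = P/(ρg) = 287×1000 / (1000 × 9.81) = 29.26 m.
Total head at BH-5: h = z + ψ = -4.55 + 29.26 = 24.71 m.
Total head at BH-9: h = 23.68 − 4.14 = 19.54 m.
Head difference: h(BH-5) − h(BH-9) = 24.71 − 19.54 = 5.17 m.
Hydraulic gradient: i = |Δh| / L = 5.17 / 1492.3 = 0.00346.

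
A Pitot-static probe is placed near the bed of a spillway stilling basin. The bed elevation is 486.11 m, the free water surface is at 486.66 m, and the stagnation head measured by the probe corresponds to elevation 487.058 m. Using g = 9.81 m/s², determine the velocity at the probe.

v ≈ 2.79 m/s

Near the bed, under hydrostatic conditions, the piezometric head (z + ψ) equals the free-surface elevation, 486.66 m.
Velocity head = total − piezometric = 487.058 − 486.66 = 0.398 m.
v = √(2g·h_v) = √(2 × 9.81 × 0.398) = 2.79 m/s.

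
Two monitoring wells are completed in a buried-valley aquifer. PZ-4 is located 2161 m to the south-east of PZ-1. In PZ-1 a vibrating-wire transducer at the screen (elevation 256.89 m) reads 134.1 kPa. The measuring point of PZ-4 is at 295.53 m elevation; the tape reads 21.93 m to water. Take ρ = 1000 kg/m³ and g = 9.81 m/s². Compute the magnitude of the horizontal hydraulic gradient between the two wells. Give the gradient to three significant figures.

i ≈ 0.00141

Pressure head at PZ-1: ψ = P/(ρg) = 134.1×1000 / (1000 × 9.81) = 13.67 m.
Total head at PZ-1: h = z + ψ = 256.89 + 13.67 = 270.56 m.
Total head at PZ-4: h = 295.53 − 21.93 = 273.60 m.
Head difference: h(PZ-1) − h(PZ-4) = 270.56 − 273.60 = -3.04 m.
Hydraulic gradient: i = |Δh| / L = 3.04 / 2161 = 0.00141.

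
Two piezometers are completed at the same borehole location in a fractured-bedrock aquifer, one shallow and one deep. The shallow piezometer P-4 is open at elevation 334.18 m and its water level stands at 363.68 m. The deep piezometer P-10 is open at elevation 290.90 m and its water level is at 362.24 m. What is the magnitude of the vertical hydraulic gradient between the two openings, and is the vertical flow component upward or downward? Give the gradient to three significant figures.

|i_v| ≈ 0.0333; vertical flow is downward

Total head at P-4: h = 363.68 m (water level in the standpipe).
Total head at P-10: h = 362.24 m.
Δh = h(P-4) − h(P-10) = 363.68 − 362.24 = 1.44 m.
Vertical separation Δz = 334.18 − 290.90 = 43.28 m.
|i_v| = |Δh| / Δz = 1.44 / 43.28 = 0.0333.
Head is higher in the shallow piezometer, so vertical flow is downward (recharge condition).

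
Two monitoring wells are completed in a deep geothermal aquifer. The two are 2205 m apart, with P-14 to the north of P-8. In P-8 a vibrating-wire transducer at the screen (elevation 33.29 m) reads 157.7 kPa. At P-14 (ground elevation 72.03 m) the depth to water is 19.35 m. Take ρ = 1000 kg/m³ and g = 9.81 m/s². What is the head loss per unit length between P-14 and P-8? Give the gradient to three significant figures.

Pressure head at P-8: ψ = P/(ρg) = 157.7×1000 / (1000 × 9.81) = 16.08 m.
Total head at P-8: h = z + ψ = 33.29 + 16.08 = 49.37 m.
Total head at P-14: h = 72.03 − 19.35 = 52.68 m.
Head difference: h(P-8) − h(P-14) = 49.37 − 52.68 = -3.31 m.
Hydraulic gradient: i = |Δh| / L = 3.31 / 2205 = 0.00150.

i ≈ 0.00150 m/m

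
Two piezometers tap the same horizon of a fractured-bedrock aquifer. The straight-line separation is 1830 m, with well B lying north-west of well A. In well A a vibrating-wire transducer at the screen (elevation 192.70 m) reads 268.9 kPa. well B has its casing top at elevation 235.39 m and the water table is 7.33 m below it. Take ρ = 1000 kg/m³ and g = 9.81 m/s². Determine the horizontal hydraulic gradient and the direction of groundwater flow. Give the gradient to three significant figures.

Pressure head at well A: ψ = P/(ρg) = 268.9×1000 / (1000 × 9.81) = 27.41 m.
Total head at well A: h = z + ψ = 192.70 + 27.41 = 220.11 m.
Total head at well B: h = 235.39 − 7.33 = 228.06 m.
Head difference: h(well A) − h(well B) = 220.11 − 228.06 = -7.95 m.
Hydraulic gradient: i = |Δh| / L = 7.95 / 1830 = 0.00434.
Flow is from higher to lower head: from well B toward well A, i.e. toward the south-east.

i ≈ 0.00434; groundwater flows toward the south-east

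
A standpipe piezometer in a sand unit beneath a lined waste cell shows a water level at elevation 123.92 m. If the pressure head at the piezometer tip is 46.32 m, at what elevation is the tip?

z ≈ 77.60 m

z = h − ψ = 123.92 − 46.32 = 77.60 m.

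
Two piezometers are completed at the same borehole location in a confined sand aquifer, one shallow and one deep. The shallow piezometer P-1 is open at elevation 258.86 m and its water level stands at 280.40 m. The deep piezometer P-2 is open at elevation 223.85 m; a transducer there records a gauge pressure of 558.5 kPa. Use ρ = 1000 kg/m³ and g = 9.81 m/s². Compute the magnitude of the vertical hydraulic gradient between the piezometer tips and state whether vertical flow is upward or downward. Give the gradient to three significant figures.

Total head at P-1: h = 280.40 m (water level in the standpipe).
Pressure head at P-2: ψ = P/(ρg) = 558.5×1000 / (1000 × 9.81) = 56.93 m.
Total head at P-2: h = z + ψ = 223.85 + 56.93 = 280.78 m.
Δh = h(P-1) − h(P-2) = 280.40 − 280.78 = -0.38 m.
Vertical separation Δz = 258.86 − 223.85 = 35.01 m.
|i_v| = |Δh| / Δz = 0.38 / 35.01 = 0.0109.
Head is higher in the deep piezometer, so vertical flow is upward (discharge condition).

|i_v| ≈ 0.0109; vertical flow is upward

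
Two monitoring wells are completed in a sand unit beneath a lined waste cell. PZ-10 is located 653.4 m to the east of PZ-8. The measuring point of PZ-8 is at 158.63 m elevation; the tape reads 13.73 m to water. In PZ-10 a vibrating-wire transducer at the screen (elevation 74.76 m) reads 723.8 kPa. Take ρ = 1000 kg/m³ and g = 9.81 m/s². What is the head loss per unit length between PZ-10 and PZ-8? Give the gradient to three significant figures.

Total head at PZ-8: h = 158.63 − 13.73 = 144.90 m.
Pressure head at PZ-10: ψ = P/(ρg) = 723.8×1000 / (1000 × 9.81) = 73.78 m.
Total head at PZ-10: h = z + ψ = 74.76 + 73.78 = 148.54 m.
Head difference: h(PZ-8) − h(PZ-10) = 144.90 − 148.54 = -3.64 m.
Hydraulic gradient: i = |Δh| / L = 3.64 / 653.4 = 0.00557.

i ≈ 0.00557 m/m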